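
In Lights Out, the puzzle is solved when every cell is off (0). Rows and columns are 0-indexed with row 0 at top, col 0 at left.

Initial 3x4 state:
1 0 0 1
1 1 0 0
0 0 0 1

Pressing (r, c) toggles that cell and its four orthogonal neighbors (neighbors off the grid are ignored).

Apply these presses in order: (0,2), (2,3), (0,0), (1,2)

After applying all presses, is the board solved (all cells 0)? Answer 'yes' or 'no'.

Answer: yes

Derivation:
After press 1 at (0,2):
1 1 1 0
1 1 1 0
0 0 0 1

After press 2 at (2,3):
1 1 1 0
1 1 1 1
0 0 1 0

After press 3 at (0,0):
0 0 1 0
0 1 1 1
0 0 1 0

After press 4 at (1,2):
0 0 0 0
0 0 0 0
0 0 0 0

Lights still on: 0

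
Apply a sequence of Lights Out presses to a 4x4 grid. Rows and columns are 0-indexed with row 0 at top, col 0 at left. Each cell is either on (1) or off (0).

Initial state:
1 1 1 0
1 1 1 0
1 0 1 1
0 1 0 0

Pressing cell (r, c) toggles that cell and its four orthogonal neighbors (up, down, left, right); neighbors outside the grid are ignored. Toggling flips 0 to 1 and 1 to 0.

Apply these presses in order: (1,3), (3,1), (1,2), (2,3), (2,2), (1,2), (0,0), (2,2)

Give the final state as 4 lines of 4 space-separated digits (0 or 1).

Answer: 0 0 1 1
0 1 0 0
1 1 0 1
1 0 1 1

Derivation:
After press 1 at (1,3):
1 1 1 1
1 1 0 1
1 0 1 0
0 1 0 0

After press 2 at (3,1):
1 1 1 1
1 1 0 1
1 1 1 0
1 0 1 0

After press 3 at (1,2):
1 1 0 1
1 0 1 0
1 1 0 0
1 0 1 0

After press 4 at (2,3):
1 1 0 1
1 0 1 1
1 1 1 1
1 0 1 1

After press 5 at (2,2):
1 1 0 1
1 0 0 1
1 0 0 0
1 0 0 1

After press 6 at (1,2):
1 1 1 1
1 1 1 0
1 0 1 0
1 0 0 1

After press 7 at (0,0):
0 0 1 1
0 1 1 0
1 0 1 0
1 0 0 1

After press 8 at (2,2):
0 0 1 1
0 1 0 0
1 1 0 1
1 0 1 1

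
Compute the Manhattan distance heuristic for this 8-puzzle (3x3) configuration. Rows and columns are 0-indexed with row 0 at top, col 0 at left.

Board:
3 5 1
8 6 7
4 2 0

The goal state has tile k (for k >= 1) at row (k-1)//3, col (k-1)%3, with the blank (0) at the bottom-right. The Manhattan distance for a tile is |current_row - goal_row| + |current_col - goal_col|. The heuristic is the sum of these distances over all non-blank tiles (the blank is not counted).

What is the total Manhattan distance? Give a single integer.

Answer: 14

Derivation:
Tile 3: at (0,0), goal (0,2), distance |0-0|+|0-2| = 2
Tile 5: at (0,1), goal (1,1), distance |0-1|+|1-1| = 1
Tile 1: at (0,2), goal (0,0), distance |0-0|+|2-0| = 2
Tile 8: at (1,0), goal (2,1), distance |1-2|+|0-1| = 2
Tile 6: at (1,1), goal (1,2), distance |1-1|+|1-2| = 1
Tile 7: at (1,2), goal (2,0), distance |1-2|+|2-0| = 3
Tile 4: at (2,0), goal (1,0), distance |2-1|+|0-0| = 1
Tile 2: at (2,1), goal (0,1), distance |2-0|+|1-1| = 2
Sum: 2 + 1 + 2 + 2 + 1 + 3 + 1 + 2 = 14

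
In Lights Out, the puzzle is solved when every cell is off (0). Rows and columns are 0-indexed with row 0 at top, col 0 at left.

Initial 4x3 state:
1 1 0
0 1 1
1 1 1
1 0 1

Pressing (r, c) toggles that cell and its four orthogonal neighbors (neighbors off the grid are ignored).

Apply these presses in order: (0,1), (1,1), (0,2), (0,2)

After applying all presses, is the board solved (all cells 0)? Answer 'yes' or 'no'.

After press 1 at (0,1):
0 0 1
0 0 1
1 1 1
1 0 1

After press 2 at (1,1):
0 1 1
1 1 0
1 0 1
1 0 1

After press 3 at (0,2):
0 0 0
1 1 1
1 0 1
1 0 1

After press 4 at (0,2):
0 1 1
1 1 0
1 0 1
1 0 1

Lights still on: 8

Answer: no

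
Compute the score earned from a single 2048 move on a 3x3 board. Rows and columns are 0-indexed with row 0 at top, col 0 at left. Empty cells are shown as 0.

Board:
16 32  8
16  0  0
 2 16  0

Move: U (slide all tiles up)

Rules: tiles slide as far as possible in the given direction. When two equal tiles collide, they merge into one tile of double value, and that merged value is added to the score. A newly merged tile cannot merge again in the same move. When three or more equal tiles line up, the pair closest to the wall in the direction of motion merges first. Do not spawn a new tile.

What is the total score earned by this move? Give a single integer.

Slide up:
col 0: [16, 16, 2] -> [32, 2, 0]  score +32 (running 32)
col 1: [32, 0, 16] -> [32, 16, 0]  score +0 (running 32)
col 2: [8, 0, 0] -> [8, 0, 0]  score +0 (running 32)
Board after move:
32 32  8
 2 16  0
 0  0  0

Answer: 32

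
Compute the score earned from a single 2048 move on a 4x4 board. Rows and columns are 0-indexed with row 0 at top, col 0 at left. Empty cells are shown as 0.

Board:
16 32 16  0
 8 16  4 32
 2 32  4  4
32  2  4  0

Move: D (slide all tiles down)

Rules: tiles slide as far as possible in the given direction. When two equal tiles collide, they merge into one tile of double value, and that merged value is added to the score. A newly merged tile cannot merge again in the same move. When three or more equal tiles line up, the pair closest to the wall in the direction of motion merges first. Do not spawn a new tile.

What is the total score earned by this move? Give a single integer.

Slide down:
col 0: [16, 8, 2, 32] -> [16, 8, 2, 32]  score +0 (running 0)
col 1: [32, 16, 32, 2] -> [32, 16, 32, 2]  score +0 (running 0)
col 2: [16, 4, 4, 4] -> [0, 16, 4, 8]  score +8 (running 8)
col 3: [0, 32, 4, 0] -> [0, 0, 32, 4]  score +0 (running 8)
Board after move:
16 32  0  0
 8 16 16  0
 2 32  4 32
32  2  8  4

Answer: 8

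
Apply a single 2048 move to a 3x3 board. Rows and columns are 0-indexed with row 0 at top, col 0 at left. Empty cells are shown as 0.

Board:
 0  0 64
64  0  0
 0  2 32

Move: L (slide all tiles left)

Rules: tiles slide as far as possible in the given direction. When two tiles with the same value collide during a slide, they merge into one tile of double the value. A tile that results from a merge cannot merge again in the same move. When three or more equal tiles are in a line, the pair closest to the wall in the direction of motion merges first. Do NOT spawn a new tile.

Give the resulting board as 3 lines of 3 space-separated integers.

Answer: 64  0  0
64  0  0
 2 32  0

Derivation:
Slide left:
row 0: [0, 0, 64] -> [64, 0, 0]
row 1: [64, 0, 0] -> [64, 0, 0]
row 2: [0, 2, 32] -> [2, 32, 0]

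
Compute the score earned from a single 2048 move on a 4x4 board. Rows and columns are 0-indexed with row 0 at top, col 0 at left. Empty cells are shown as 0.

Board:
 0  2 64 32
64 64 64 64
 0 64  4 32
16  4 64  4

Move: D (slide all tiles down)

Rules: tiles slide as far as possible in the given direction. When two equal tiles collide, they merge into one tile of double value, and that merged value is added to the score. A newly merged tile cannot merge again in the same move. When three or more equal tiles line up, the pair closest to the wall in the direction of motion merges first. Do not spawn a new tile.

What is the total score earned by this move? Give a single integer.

Answer: 256

Derivation:
Slide down:
col 0: [0, 64, 0, 16] -> [0, 0, 64, 16]  score +0 (running 0)
col 1: [2, 64, 64, 4] -> [0, 2, 128, 4]  score +128 (running 128)
col 2: [64, 64, 4, 64] -> [0, 128, 4, 64]  score +128 (running 256)
col 3: [32, 64, 32, 4] -> [32, 64, 32, 4]  score +0 (running 256)
Board after move:
  0   0   0  32
  0   2 128  64
 64 128   4  32
 16   4  64   4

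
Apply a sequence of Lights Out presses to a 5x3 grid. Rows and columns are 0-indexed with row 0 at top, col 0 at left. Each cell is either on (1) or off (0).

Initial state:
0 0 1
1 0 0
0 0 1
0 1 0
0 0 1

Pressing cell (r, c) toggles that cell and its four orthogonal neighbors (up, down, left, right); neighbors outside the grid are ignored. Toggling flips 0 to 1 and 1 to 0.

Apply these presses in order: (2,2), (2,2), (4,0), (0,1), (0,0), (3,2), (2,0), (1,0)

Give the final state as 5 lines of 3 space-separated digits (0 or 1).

Answer: 1 0 0
0 0 0
0 1 0
0 0 1
1 1 0

Derivation:
After press 1 at (2,2):
0 0 1
1 0 1
0 1 0
0 1 1
0 0 1

After press 2 at (2,2):
0 0 1
1 0 0
0 0 1
0 1 0
0 0 1

After press 3 at (4,0):
0 0 1
1 0 0
0 0 1
1 1 0
1 1 1

After press 4 at (0,1):
1 1 0
1 1 0
0 0 1
1 1 0
1 1 1

After press 5 at (0,0):
0 0 0
0 1 0
0 0 1
1 1 0
1 1 1

After press 6 at (3,2):
0 0 0
0 1 0
0 0 0
1 0 1
1 1 0

After press 7 at (2,0):
0 0 0
1 1 0
1 1 0
0 0 1
1 1 0

After press 8 at (1,0):
1 0 0
0 0 0
0 1 0
0 0 1
1 1 0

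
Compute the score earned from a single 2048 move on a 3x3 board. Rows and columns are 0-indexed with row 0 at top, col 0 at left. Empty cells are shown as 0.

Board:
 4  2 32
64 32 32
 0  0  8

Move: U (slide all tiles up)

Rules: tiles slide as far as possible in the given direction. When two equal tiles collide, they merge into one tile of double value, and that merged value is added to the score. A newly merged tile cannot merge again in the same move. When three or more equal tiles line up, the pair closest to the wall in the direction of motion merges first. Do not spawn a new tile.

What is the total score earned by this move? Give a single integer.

Slide up:
col 0: [4, 64, 0] -> [4, 64, 0]  score +0 (running 0)
col 1: [2, 32, 0] -> [2, 32, 0]  score +0 (running 0)
col 2: [32, 32, 8] -> [64, 8, 0]  score +64 (running 64)
Board after move:
 4  2 64
64 32  8
 0  0  0

Answer: 64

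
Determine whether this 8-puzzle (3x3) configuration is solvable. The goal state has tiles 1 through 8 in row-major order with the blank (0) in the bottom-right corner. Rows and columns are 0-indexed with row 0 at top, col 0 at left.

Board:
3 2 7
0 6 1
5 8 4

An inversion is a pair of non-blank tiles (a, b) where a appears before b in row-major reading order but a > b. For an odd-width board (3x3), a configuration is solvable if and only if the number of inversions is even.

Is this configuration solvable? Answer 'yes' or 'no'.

Answer: yes

Derivation:
Inversions (pairs i<j in row-major order where tile[i] > tile[j] > 0): 12
12 is even, so the puzzle is solvable.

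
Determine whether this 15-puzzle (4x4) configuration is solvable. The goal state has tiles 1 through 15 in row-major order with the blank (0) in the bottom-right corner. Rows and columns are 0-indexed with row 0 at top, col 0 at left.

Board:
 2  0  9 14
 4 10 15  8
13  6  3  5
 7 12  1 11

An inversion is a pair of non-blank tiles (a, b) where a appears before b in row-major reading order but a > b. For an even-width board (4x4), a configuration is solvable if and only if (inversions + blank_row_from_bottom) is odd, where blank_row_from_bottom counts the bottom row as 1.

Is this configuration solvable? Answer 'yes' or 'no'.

Answer: no

Derivation:
Inversions: 56
Blank is in row 0 (0-indexed from top), which is row 4 counting from the bottom (bottom = 1).
56 + 4 = 60, which is even, so the puzzle is not solvable.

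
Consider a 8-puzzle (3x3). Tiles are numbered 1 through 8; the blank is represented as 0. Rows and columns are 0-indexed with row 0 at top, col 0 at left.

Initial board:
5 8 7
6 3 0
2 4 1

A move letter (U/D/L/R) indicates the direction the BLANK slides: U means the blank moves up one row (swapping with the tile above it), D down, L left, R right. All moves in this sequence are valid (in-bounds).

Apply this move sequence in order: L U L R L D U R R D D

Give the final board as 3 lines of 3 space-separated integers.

Answer: 5 7 3
6 8 1
2 4 0

Derivation:
After move 1 (L):
5 8 7
6 0 3
2 4 1

After move 2 (U):
5 0 7
6 8 3
2 4 1

After move 3 (L):
0 5 7
6 8 3
2 4 1

After move 4 (R):
5 0 7
6 8 3
2 4 1

After move 5 (L):
0 5 7
6 8 3
2 4 1

After move 6 (D):
6 5 7
0 8 3
2 4 1

After move 7 (U):
0 5 7
6 8 3
2 4 1

After move 8 (R):
5 0 7
6 8 3
2 4 1

After move 9 (R):
5 7 0
6 8 3
2 4 1

After move 10 (D):
5 7 3
6 8 0
2 4 1

After move 11 (D):
5 7 3
6 8 1
2 4 0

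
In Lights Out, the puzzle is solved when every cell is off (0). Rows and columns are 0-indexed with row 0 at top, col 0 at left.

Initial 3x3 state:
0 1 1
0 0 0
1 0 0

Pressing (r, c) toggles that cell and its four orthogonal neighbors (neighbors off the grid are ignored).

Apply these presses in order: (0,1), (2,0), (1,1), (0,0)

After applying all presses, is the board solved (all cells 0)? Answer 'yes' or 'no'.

After press 1 at (0,1):
1 0 0
0 1 0
1 0 0

After press 2 at (2,0):
1 0 0
1 1 0
0 1 0

After press 3 at (1,1):
1 1 0
0 0 1
0 0 0

After press 4 at (0,0):
0 0 0
1 0 1
0 0 0

Lights still on: 2

Answer: no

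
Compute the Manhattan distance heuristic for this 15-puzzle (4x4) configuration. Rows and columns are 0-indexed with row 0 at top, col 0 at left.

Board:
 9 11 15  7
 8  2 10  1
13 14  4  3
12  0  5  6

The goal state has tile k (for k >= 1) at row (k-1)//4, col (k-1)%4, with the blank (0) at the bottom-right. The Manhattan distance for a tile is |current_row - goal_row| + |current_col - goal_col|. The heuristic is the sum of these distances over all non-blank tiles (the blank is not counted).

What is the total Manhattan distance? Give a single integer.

Answer: 40

Derivation:
Tile 9: at (0,0), goal (2,0), distance |0-2|+|0-0| = 2
Tile 11: at (0,1), goal (2,2), distance |0-2|+|1-2| = 3
Tile 15: at (0,2), goal (3,2), distance |0-3|+|2-2| = 3
Tile 7: at (0,3), goal (1,2), distance |0-1|+|3-2| = 2
Tile 8: at (1,0), goal (1,3), distance |1-1|+|0-3| = 3
Tile 2: at (1,1), goal (0,1), distance |1-0|+|1-1| = 1
Tile 10: at (1,2), goal (2,1), distance |1-2|+|2-1| = 2
Tile 1: at (1,3), goal (0,0), distance |1-0|+|3-0| = 4
Tile 13: at (2,0), goal (3,0), distance |2-3|+|0-0| = 1
Tile 14: at (2,1), goal (3,1), distance |2-3|+|1-1| = 1
Tile 4: at (2,2), goal (0,3), distance |2-0|+|2-3| = 3
Tile 3: at (2,3), goal (0,2), distance |2-0|+|3-2| = 3
Tile 12: at (3,0), goal (2,3), distance |3-2|+|0-3| = 4
Tile 5: at (3,2), goal (1,0), distance |3-1|+|2-0| = 4
Tile 6: at (3,3), goal (1,1), distance |3-1|+|3-1| = 4
Sum: 2 + 3 + 3 + 2 + 3 + 1 + 2 + 4 + 1 + 1 + 3 + 3 + 4 + 4 + 4 = 40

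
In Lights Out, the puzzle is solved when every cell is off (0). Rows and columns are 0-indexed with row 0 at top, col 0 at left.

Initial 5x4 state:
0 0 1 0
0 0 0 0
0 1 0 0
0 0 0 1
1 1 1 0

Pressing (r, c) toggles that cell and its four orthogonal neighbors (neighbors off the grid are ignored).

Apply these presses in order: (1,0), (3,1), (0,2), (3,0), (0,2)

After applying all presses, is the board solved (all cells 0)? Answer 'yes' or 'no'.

After press 1 at (1,0):
1 0 1 0
1 1 0 0
1 1 0 0
0 0 0 1
1 1 1 0

After press 2 at (3,1):
1 0 1 0
1 1 0 0
1 0 0 0
1 1 1 1
1 0 1 0

After press 3 at (0,2):
1 1 0 1
1 1 1 0
1 0 0 0
1 1 1 1
1 0 1 0

After press 4 at (3,0):
1 1 0 1
1 1 1 0
0 0 0 0
0 0 1 1
0 0 1 0

After press 5 at (0,2):
1 0 1 0
1 1 0 0
0 0 0 0
0 0 1 1
0 0 1 0

Lights still on: 7

Answer: no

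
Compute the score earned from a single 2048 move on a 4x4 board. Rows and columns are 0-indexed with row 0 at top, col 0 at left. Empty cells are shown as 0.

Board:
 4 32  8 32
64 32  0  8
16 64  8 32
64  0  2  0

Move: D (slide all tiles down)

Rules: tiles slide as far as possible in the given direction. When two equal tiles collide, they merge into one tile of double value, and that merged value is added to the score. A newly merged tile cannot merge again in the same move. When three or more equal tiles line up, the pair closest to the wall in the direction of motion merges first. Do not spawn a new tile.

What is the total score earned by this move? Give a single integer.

Answer: 80

Derivation:
Slide down:
col 0: [4, 64, 16, 64] -> [4, 64, 16, 64]  score +0 (running 0)
col 1: [32, 32, 64, 0] -> [0, 0, 64, 64]  score +64 (running 64)
col 2: [8, 0, 8, 2] -> [0, 0, 16, 2]  score +16 (running 80)
col 3: [32, 8, 32, 0] -> [0, 32, 8, 32]  score +0 (running 80)
Board after move:
 4  0  0  0
64  0  0 32
16 64 16  8
64 64  2 32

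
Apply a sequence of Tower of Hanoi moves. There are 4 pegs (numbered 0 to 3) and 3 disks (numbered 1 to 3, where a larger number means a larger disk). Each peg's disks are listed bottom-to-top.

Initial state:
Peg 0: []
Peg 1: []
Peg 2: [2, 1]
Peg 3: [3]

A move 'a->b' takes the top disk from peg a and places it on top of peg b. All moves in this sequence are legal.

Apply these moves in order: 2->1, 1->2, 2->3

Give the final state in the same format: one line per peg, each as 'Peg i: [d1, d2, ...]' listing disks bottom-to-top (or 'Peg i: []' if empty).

Answer: Peg 0: []
Peg 1: []
Peg 2: [2]
Peg 3: [3, 1]

Derivation:
After move 1 (2->1):
Peg 0: []
Peg 1: [1]
Peg 2: [2]
Peg 3: [3]

After move 2 (1->2):
Peg 0: []
Peg 1: []
Peg 2: [2, 1]
Peg 3: [3]

After move 3 (2->3):
Peg 0: []
Peg 1: []
Peg 2: [2]
Peg 3: [3, 1]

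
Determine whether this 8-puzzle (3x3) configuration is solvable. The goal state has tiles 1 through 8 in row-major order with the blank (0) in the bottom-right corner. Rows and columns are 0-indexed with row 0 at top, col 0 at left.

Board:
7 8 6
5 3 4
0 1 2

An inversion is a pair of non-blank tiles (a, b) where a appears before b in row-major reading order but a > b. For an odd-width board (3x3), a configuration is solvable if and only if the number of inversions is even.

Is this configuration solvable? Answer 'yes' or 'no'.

Answer: no

Derivation:
Inversions (pairs i<j in row-major order where tile[i] > tile[j] > 0): 25
25 is odd, so the puzzle is not solvable.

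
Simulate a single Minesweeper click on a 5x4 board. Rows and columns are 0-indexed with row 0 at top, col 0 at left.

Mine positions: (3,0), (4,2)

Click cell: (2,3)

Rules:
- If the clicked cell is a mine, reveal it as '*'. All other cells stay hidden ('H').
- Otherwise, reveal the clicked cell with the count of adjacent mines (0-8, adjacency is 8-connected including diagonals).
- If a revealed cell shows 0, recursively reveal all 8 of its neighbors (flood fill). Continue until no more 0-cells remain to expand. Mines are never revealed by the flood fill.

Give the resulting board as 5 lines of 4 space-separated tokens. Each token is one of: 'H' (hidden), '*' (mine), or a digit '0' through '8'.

0 0 0 0
0 0 0 0
1 1 0 0
H 2 1 1
H H H H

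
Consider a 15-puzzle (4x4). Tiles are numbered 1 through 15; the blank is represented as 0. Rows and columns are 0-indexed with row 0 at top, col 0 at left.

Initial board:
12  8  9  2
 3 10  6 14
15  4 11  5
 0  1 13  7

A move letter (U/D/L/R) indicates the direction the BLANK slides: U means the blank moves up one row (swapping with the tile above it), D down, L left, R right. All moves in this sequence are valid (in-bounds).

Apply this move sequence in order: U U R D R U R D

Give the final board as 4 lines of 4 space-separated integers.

After move 1 (U):
12  8  9  2
 3 10  6 14
 0  4 11  5
15  1 13  7

After move 2 (U):
12  8  9  2
 0 10  6 14
 3  4 11  5
15  1 13  7

After move 3 (R):
12  8  9  2
10  0  6 14
 3  4 11  5
15  1 13  7

After move 4 (D):
12  8  9  2
10  4  6 14
 3  0 11  5
15  1 13  7

After move 5 (R):
12  8  9  2
10  4  6 14
 3 11  0  5
15  1 13  7

After move 6 (U):
12  8  9  2
10  4  0 14
 3 11  6  5
15  1 13  7

After move 7 (R):
12  8  9  2
10  4 14  0
 3 11  6  5
15  1 13  7

After move 8 (D):
12  8  9  2
10  4 14  5
 3 11  6  0
15  1 13  7

Answer: 12  8  9  2
10  4 14  5
 3 11  6  0
15  1 13  7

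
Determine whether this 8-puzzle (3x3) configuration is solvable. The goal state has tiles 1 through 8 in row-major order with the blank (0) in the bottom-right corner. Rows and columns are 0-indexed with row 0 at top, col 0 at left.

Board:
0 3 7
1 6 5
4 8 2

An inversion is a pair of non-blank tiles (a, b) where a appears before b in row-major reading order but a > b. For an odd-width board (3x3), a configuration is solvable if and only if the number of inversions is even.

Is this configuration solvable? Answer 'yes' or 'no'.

Answer: yes

Derivation:
Inversions (pairs i<j in row-major order where tile[i] > tile[j] > 0): 14
14 is even, so the puzzle is solvable.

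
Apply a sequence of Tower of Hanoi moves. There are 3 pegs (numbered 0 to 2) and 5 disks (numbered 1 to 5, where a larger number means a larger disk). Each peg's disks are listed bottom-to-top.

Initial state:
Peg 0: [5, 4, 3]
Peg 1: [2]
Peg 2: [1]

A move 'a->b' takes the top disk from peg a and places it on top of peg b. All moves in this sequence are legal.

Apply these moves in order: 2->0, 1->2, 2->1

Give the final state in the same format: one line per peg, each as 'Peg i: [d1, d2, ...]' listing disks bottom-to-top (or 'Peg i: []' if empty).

Answer: Peg 0: [5, 4, 3, 1]
Peg 1: [2]
Peg 2: []

Derivation:
After move 1 (2->0):
Peg 0: [5, 4, 3, 1]
Peg 1: [2]
Peg 2: []

After move 2 (1->2):
Peg 0: [5, 4, 3, 1]
Peg 1: []
Peg 2: [2]

After move 3 (2->1):
Peg 0: [5, 4, 3, 1]
Peg 1: [2]
Peg 2: []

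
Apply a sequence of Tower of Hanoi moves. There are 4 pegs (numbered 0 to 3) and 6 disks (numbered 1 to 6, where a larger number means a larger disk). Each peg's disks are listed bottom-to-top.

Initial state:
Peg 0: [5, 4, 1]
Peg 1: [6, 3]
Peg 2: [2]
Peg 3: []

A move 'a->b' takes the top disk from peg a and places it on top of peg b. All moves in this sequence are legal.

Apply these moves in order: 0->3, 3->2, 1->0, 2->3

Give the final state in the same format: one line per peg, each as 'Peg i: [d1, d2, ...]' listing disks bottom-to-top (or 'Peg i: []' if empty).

After move 1 (0->3):
Peg 0: [5, 4]
Peg 1: [6, 3]
Peg 2: [2]
Peg 3: [1]

After move 2 (3->2):
Peg 0: [5, 4]
Peg 1: [6, 3]
Peg 2: [2, 1]
Peg 3: []

After move 3 (1->0):
Peg 0: [5, 4, 3]
Peg 1: [6]
Peg 2: [2, 1]
Peg 3: []

After move 4 (2->3):
Peg 0: [5, 4, 3]
Peg 1: [6]
Peg 2: [2]
Peg 3: [1]

Answer: Peg 0: [5, 4, 3]
Peg 1: [6]
Peg 2: [2]
Peg 3: [1]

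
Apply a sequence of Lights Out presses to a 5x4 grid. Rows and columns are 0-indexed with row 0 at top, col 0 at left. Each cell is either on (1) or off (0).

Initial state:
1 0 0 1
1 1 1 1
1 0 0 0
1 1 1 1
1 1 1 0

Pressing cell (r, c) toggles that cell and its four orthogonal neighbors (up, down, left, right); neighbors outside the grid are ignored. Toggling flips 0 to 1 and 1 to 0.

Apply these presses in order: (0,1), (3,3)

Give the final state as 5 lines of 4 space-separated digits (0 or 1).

Answer: 0 1 1 1
1 0 1 1
1 0 0 1
1 1 0 0
1 1 1 1

Derivation:
After press 1 at (0,1):
0 1 1 1
1 0 1 1
1 0 0 0
1 1 1 1
1 1 1 0

After press 2 at (3,3):
0 1 1 1
1 0 1 1
1 0 0 1
1 1 0 0
1 1 1 1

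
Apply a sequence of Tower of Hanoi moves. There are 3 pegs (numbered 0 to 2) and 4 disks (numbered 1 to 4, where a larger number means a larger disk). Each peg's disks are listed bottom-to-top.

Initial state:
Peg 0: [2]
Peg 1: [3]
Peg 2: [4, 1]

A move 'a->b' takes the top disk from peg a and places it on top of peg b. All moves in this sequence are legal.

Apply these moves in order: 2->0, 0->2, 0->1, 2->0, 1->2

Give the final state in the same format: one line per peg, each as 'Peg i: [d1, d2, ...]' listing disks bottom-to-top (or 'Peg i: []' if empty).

Answer: Peg 0: [1]
Peg 1: [3]
Peg 2: [4, 2]

Derivation:
After move 1 (2->0):
Peg 0: [2, 1]
Peg 1: [3]
Peg 2: [4]

After move 2 (0->2):
Peg 0: [2]
Peg 1: [3]
Peg 2: [4, 1]

After move 3 (0->1):
Peg 0: []
Peg 1: [3, 2]
Peg 2: [4, 1]

After move 4 (2->0):
Peg 0: [1]
Peg 1: [3, 2]
Peg 2: [4]

After move 5 (1->2):
Peg 0: [1]
Peg 1: [3]
Peg 2: [4, 2]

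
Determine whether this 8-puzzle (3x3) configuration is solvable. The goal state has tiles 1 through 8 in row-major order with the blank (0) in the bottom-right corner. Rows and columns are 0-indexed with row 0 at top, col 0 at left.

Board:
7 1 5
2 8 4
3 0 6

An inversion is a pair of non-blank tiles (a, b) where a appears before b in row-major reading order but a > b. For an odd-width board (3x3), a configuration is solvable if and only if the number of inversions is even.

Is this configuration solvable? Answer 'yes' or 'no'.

Inversions (pairs i<j in row-major order where tile[i] > tile[j] > 0): 13
13 is odd, so the puzzle is not solvable.

Answer: no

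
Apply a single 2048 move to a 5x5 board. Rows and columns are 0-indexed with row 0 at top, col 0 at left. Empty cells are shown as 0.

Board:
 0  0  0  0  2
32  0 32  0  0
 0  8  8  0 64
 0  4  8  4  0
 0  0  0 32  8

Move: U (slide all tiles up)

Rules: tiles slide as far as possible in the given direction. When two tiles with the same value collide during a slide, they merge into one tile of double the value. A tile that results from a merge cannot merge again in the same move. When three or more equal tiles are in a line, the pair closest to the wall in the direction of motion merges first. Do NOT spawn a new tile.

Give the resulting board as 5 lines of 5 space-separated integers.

Slide up:
col 0: [0, 32, 0, 0, 0] -> [32, 0, 0, 0, 0]
col 1: [0, 0, 8, 4, 0] -> [8, 4, 0, 0, 0]
col 2: [0, 32, 8, 8, 0] -> [32, 16, 0, 0, 0]
col 3: [0, 0, 0, 4, 32] -> [4, 32, 0, 0, 0]
col 4: [2, 0, 64, 0, 8] -> [2, 64, 8, 0, 0]

Answer: 32  8 32  4  2
 0  4 16 32 64
 0  0  0  0  8
 0  0  0  0  0
 0  0  0  0  0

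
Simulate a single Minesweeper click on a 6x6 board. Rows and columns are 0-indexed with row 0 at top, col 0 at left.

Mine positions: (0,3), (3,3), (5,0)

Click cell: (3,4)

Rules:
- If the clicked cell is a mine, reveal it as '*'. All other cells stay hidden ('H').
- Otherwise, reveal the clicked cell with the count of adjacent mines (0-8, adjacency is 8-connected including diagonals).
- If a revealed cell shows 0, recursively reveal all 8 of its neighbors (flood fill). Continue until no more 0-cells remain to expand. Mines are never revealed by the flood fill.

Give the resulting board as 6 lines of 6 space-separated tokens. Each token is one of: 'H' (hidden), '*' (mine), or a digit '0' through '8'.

H H H H H H
H H H H H H
H H H H H H
H H H H 1 H
H H H H H H
H H H H H H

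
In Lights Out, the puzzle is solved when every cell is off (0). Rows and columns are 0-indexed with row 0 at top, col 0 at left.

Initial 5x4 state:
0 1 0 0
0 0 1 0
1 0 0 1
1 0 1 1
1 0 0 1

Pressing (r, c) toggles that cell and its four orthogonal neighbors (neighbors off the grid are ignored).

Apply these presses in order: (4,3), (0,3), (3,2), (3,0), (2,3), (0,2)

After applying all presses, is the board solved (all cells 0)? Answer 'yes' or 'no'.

Answer: yes

Derivation:
After press 1 at (4,3):
0 1 0 0
0 0 1 0
1 0 0 1
1 0 1 0
1 0 1 0

After press 2 at (0,3):
0 1 1 1
0 0 1 1
1 0 0 1
1 0 1 0
1 0 1 0

After press 3 at (3,2):
0 1 1 1
0 0 1 1
1 0 1 1
1 1 0 1
1 0 0 0

After press 4 at (3,0):
0 1 1 1
0 0 1 1
0 0 1 1
0 0 0 1
0 0 0 0

After press 5 at (2,3):
0 1 1 1
0 0 1 0
0 0 0 0
0 0 0 0
0 0 0 0

After press 6 at (0,2):
0 0 0 0
0 0 0 0
0 0 0 0
0 0 0 0
0 0 0 0

Lights still on: 0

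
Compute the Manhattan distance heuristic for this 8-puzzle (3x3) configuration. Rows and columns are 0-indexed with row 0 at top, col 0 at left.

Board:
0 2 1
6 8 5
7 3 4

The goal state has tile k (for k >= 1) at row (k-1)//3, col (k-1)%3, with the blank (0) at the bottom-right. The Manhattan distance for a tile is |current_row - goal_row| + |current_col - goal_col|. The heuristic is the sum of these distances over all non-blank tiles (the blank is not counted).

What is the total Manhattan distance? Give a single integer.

Tile 2: (0,1)->(0,1) = 0
Tile 1: (0,2)->(0,0) = 2
Tile 6: (1,0)->(1,2) = 2
Tile 8: (1,1)->(2,1) = 1
Tile 5: (1,2)->(1,1) = 1
Tile 7: (2,0)->(2,0) = 0
Tile 3: (2,1)->(0,2) = 3
Tile 4: (2,2)->(1,0) = 3
Sum: 0 + 2 + 2 + 1 + 1 + 0 + 3 + 3 = 12

Answer: 12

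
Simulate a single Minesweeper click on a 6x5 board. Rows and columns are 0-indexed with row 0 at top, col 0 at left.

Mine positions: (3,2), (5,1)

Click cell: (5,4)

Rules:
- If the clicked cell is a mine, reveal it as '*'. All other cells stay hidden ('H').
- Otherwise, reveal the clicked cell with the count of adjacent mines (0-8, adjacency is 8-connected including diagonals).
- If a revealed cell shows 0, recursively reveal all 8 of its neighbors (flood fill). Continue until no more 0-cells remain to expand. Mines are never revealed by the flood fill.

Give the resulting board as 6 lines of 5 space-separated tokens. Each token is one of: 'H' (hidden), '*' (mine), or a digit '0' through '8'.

0 0 0 0 0
0 0 0 0 0
0 1 1 1 0
0 1 H 1 0
1 2 2 1 0
H H 1 0 0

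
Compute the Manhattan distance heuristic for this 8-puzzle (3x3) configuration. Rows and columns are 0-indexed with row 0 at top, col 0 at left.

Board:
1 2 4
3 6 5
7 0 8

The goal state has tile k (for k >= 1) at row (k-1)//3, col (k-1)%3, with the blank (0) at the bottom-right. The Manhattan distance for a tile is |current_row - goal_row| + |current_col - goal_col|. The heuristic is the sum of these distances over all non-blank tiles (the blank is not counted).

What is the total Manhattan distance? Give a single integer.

Answer: 9

Derivation:
Tile 1: (0,0)->(0,0) = 0
Tile 2: (0,1)->(0,1) = 0
Tile 4: (0,2)->(1,0) = 3
Tile 3: (1,0)->(0,2) = 3
Tile 6: (1,1)->(1,2) = 1
Tile 5: (1,2)->(1,1) = 1
Tile 7: (2,0)->(2,0) = 0
Tile 8: (2,2)->(2,1) = 1
Sum: 0 + 0 + 3 + 3 + 1 + 1 + 0 + 1 = 9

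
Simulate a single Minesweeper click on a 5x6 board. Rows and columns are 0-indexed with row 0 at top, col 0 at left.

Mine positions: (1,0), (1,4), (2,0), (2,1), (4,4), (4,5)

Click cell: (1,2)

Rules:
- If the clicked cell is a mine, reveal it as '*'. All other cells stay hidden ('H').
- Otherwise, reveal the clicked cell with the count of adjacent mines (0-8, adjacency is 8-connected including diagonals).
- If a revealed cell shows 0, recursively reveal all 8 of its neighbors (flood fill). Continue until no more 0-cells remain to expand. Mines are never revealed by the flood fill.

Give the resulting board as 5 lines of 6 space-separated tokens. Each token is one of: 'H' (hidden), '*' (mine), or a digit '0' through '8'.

H H H H H H
H H 1 H H H
H H H H H H
H H H H H H
H H H H H H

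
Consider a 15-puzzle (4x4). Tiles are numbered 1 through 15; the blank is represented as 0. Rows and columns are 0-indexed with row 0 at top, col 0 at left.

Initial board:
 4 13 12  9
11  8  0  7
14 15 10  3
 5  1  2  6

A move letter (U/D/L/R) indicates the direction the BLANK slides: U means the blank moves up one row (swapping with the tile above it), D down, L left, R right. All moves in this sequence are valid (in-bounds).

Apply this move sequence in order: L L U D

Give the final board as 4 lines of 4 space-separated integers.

After move 1 (L):
 4 13 12  9
11  0  8  7
14 15 10  3
 5  1  2  6

After move 2 (L):
 4 13 12  9
 0 11  8  7
14 15 10  3
 5  1  2  6

After move 3 (U):
 0 13 12  9
 4 11  8  7
14 15 10  3
 5  1  2  6

After move 4 (D):
 4 13 12  9
 0 11  8  7
14 15 10  3
 5  1  2  6

Answer:  4 13 12  9
 0 11  8  7
14 15 10  3
 5  1  2  6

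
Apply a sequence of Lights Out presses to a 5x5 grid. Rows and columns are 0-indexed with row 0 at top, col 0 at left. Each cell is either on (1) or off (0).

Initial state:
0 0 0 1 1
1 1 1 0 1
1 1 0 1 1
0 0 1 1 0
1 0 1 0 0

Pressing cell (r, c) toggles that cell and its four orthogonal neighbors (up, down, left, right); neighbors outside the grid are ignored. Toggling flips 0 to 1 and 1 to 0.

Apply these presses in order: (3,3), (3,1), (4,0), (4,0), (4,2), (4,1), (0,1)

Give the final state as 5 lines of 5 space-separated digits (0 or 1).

After press 1 at (3,3):
0 0 0 1 1
1 1 1 0 1
1 1 0 0 1
0 0 0 0 1
1 0 1 1 0

After press 2 at (3,1):
0 0 0 1 1
1 1 1 0 1
1 0 0 0 1
1 1 1 0 1
1 1 1 1 0

After press 3 at (4,0):
0 0 0 1 1
1 1 1 0 1
1 0 0 0 1
0 1 1 0 1
0 0 1 1 0

After press 4 at (4,0):
0 0 0 1 1
1 1 1 0 1
1 0 0 0 1
1 1 1 0 1
1 1 1 1 0

After press 5 at (4,2):
0 0 0 1 1
1 1 1 0 1
1 0 0 0 1
1 1 0 0 1
1 0 0 0 0

After press 6 at (4,1):
0 0 0 1 1
1 1 1 0 1
1 0 0 0 1
1 0 0 0 1
0 1 1 0 0

After press 7 at (0,1):
1 1 1 1 1
1 0 1 0 1
1 0 0 0 1
1 0 0 0 1
0 1 1 0 0

Answer: 1 1 1 1 1
1 0 1 0 1
1 0 0 0 1
1 0 0 0 1
0 1 1 0 0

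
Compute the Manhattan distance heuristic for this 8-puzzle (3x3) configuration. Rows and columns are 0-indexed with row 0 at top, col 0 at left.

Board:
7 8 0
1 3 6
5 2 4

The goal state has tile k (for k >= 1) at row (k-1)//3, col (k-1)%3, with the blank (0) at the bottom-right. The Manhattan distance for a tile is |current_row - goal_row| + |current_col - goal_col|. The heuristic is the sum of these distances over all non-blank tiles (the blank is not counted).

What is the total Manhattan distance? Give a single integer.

Tile 7: at (0,0), goal (2,0), distance |0-2|+|0-0| = 2
Tile 8: at (0,1), goal (2,1), distance |0-2|+|1-1| = 2
Tile 1: at (1,0), goal (0,0), distance |1-0|+|0-0| = 1
Tile 3: at (1,1), goal (0,2), distance |1-0|+|1-2| = 2
Tile 6: at (1,2), goal (1,2), distance |1-1|+|2-2| = 0
Tile 5: at (2,0), goal (1,1), distance |2-1|+|0-1| = 2
Tile 2: at (2,1), goal (0,1), distance |2-0|+|1-1| = 2
Tile 4: at (2,2), goal (1,0), distance |2-1|+|2-0| = 3
Sum: 2 + 2 + 1 + 2 + 0 + 2 + 2 + 3 = 14

Answer: 14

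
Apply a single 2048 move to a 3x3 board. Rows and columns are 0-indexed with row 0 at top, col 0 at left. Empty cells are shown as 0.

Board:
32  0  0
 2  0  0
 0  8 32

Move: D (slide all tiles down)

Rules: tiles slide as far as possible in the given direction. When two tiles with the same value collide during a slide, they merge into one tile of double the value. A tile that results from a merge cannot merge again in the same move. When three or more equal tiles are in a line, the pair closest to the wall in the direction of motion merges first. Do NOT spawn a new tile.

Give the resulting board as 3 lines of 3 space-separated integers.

Answer:  0  0  0
32  0  0
 2  8 32

Derivation:
Slide down:
col 0: [32, 2, 0] -> [0, 32, 2]
col 1: [0, 0, 8] -> [0, 0, 8]
col 2: [0, 0, 32] -> [0, 0, 32]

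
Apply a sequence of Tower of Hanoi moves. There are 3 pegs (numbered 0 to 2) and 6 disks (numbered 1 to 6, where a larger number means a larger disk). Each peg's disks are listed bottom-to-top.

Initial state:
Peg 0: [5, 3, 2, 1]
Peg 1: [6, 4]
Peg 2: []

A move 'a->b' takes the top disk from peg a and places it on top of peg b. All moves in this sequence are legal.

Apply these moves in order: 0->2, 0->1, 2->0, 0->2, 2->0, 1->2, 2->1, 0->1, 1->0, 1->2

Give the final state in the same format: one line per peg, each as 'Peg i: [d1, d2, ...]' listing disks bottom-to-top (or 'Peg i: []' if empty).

After move 1 (0->2):
Peg 0: [5, 3, 2]
Peg 1: [6, 4]
Peg 2: [1]

After move 2 (0->1):
Peg 0: [5, 3]
Peg 1: [6, 4, 2]
Peg 2: [1]

After move 3 (2->0):
Peg 0: [5, 3, 1]
Peg 1: [6, 4, 2]
Peg 2: []

After move 4 (0->2):
Peg 0: [5, 3]
Peg 1: [6, 4, 2]
Peg 2: [1]

After move 5 (2->0):
Peg 0: [5, 3, 1]
Peg 1: [6, 4, 2]
Peg 2: []

After move 6 (1->2):
Peg 0: [5, 3, 1]
Peg 1: [6, 4]
Peg 2: [2]

After move 7 (2->1):
Peg 0: [5, 3, 1]
Peg 1: [6, 4, 2]
Peg 2: []

After move 8 (0->1):
Peg 0: [5, 3]
Peg 1: [6, 4, 2, 1]
Peg 2: []

After move 9 (1->0):
Peg 0: [5, 3, 1]
Peg 1: [6, 4, 2]
Peg 2: []

After move 10 (1->2):
Peg 0: [5, 3, 1]
Peg 1: [6, 4]
Peg 2: [2]

Answer: Peg 0: [5, 3, 1]
Peg 1: [6, 4]
Peg 2: [2]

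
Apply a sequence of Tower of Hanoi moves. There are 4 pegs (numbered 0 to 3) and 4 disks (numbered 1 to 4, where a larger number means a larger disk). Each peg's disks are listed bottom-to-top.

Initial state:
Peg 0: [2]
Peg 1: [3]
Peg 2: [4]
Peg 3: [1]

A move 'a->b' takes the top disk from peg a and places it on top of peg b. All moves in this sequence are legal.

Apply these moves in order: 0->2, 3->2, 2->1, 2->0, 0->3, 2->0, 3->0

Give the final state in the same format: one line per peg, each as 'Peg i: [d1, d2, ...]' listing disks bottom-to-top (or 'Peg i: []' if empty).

After move 1 (0->2):
Peg 0: []
Peg 1: [3]
Peg 2: [4, 2]
Peg 3: [1]

After move 2 (3->2):
Peg 0: []
Peg 1: [3]
Peg 2: [4, 2, 1]
Peg 3: []

After move 3 (2->1):
Peg 0: []
Peg 1: [3, 1]
Peg 2: [4, 2]
Peg 3: []

After move 4 (2->0):
Peg 0: [2]
Peg 1: [3, 1]
Peg 2: [4]
Peg 3: []

After move 5 (0->3):
Peg 0: []
Peg 1: [3, 1]
Peg 2: [4]
Peg 3: [2]

After move 6 (2->0):
Peg 0: [4]
Peg 1: [3, 1]
Peg 2: []
Peg 3: [2]

After move 7 (3->0):
Peg 0: [4, 2]
Peg 1: [3, 1]
Peg 2: []
Peg 3: []

Answer: Peg 0: [4, 2]
Peg 1: [3, 1]
Peg 2: []
Peg 3: []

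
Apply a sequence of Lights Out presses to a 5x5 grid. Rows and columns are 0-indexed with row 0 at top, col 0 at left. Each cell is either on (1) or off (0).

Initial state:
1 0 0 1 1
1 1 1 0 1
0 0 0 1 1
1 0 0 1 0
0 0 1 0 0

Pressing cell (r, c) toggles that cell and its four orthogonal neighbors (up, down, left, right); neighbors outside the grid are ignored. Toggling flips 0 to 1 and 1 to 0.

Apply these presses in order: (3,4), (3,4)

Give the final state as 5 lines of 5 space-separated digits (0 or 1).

Answer: 1 0 0 1 1
1 1 1 0 1
0 0 0 1 1
1 0 0 1 0
0 0 1 0 0

Derivation:
After press 1 at (3,4):
1 0 0 1 1
1 1 1 0 1
0 0 0 1 0
1 0 0 0 1
0 0 1 0 1

After press 2 at (3,4):
1 0 0 1 1
1 1 1 0 1
0 0 0 1 1
1 0 0 1 0
0 0 1 0 0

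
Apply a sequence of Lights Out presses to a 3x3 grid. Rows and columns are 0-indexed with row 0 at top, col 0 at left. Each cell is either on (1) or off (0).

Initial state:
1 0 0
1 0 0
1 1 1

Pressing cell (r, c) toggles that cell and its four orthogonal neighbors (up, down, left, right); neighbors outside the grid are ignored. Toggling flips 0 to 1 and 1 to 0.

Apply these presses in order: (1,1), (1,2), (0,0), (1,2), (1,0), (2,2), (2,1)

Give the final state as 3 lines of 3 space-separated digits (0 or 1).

Answer: 1 0 0
0 1 0
1 0 1

Derivation:
After press 1 at (1,1):
1 1 0
0 1 1
1 0 1

After press 2 at (1,2):
1 1 1
0 0 0
1 0 0

After press 3 at (0,0):
0 0 1
1 0 0
1 0 0

After press 4 at (1,2):
0 0 0
1 1 1
1 0 1

After press 5 at (1,0):
1 0 0
0 0 1
0 0 1

After press 6 at (2,2):
1 0 0
0 0 0
0 1 0

After press 7 at (2,1):
1 0 0
0 1 0
1 0 1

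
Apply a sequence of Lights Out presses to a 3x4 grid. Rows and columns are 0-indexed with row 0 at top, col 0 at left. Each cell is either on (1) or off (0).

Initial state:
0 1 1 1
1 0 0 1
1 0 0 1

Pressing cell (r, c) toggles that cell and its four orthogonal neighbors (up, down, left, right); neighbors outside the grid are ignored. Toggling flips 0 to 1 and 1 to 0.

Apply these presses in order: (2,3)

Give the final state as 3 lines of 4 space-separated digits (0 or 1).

After press 1 at (2,3):
0 1 1 1
1 0 0 0
1 0 1 0

Answer: 0 1 1 1
1 0 0 0
1 0 1 0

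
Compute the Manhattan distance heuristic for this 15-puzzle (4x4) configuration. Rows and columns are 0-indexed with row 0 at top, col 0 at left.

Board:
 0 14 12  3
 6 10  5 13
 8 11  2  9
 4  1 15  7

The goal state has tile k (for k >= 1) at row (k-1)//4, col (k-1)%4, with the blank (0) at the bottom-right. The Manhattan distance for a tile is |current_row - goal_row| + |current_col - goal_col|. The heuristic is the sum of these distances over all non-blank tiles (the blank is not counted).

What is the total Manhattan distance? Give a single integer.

Answer: 40

Derivation:
Tile 14: (0,1)->(3,1) = 3
Tile 12: (0,2)->(2,3) = 3
Tile 3: (0,3)->(0,2) = 1
Tile 6: (1,0)->(1,1) = 1
Tile 10: (1,1)->(2,1) = 1
Tile 5: (1,2)->(1,0) = 2
Tile 13: (1,3)->(3,0) = 5
Tile 8: (2,0)->(1,3) = 4
Tile 11: (2,1)->(2,2) = 1
Tile 2: (2,2)->(0,1) = 3
Tile 9: (2,3)->(2,0) = 3
Tile 4: (3,0)->(0,3) = 6
Tile 1: (3,1)->(0,0) = 4
Tile 15: (3,2)->(3,2) = 0
Tile 7: (3,3)->(1,2) = 3
Sum: 3 + 3 + 1 + 1 + 1 + 2 + 5 + 4 + 1 + 3 + 3 + 6 + 4 + 0 + 3 = 40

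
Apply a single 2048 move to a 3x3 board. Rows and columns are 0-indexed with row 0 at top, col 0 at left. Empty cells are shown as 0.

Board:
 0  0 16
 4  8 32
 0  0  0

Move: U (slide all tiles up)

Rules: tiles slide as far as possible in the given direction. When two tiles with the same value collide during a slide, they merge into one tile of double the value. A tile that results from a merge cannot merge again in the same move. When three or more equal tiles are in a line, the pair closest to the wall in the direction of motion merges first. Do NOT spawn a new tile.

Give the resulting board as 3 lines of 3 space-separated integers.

Slide up:
col 0: [0, 4, 0] -> [4, 0, 0]
col 1: [0, 8, 0] -> [8, 0, 0]
col 2: [16, 32, 0] -> [16, 32, 0]

Answer:  4  8 16
 0  0 32
 0  0  0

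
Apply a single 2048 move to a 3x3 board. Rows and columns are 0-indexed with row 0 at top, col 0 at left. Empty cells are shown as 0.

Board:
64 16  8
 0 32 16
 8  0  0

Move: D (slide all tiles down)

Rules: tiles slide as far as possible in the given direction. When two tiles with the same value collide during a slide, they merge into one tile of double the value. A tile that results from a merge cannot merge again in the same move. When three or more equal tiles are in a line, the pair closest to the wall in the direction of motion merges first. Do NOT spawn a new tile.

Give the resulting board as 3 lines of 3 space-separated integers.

Slide down:
col 0: [64, 0, 8] -> [0, 64, 8]
col 1: [16, 32, 0] -> [0, 16, 32]
col 2: [8, 16, 0] -> [0, 8, 16]

Answer:  0  0  0
64 16  8
 8 32 16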